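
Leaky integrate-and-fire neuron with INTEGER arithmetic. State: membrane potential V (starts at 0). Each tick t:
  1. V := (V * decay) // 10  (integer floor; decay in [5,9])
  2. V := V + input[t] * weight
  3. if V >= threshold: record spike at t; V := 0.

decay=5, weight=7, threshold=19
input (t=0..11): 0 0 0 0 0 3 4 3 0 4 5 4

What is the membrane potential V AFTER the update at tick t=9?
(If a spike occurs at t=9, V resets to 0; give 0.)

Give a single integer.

Answer: 0

Derivation:
t=0: input=0 -> V=0
t=1: input=0 -> V=0
t=2: input=0 -> V=0
t=3: input=0 -> V=0
t=4: input=0 -> V=0
t=5: input=3 -> V=0 FIRE
t=6: input=4 -> V=0 FIRE
t=7: input=3 -> V=0 FIRE
t=8: input=0 -> V=0
t=9: input=4 -> V=0 FIRE
t=10: input=5 -> V=0 FIRE
t=11: input=4 -> V=0 FIRE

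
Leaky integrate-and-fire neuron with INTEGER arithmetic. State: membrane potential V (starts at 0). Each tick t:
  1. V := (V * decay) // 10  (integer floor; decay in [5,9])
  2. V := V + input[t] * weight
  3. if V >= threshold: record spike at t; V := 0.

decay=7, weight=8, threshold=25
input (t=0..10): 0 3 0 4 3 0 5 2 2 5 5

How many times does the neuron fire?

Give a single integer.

t=0: input=0 -> V=0
t=1: input=3 -> V=24
t=2: input=0 -> V=16
t=3: input=4 -> V=0 FIRE
t=4: input=3 -> V=24
t=5: input=0 -> V=16
t=6: input=5 -> V=0 FIRE
t=7: input=2 -> V=16
t=8: input=2 -> V=0 FIRE
t=9: input=5 -> V=0 FIRE
t=10: input=5 -> V=0 FIRE

Answer: 5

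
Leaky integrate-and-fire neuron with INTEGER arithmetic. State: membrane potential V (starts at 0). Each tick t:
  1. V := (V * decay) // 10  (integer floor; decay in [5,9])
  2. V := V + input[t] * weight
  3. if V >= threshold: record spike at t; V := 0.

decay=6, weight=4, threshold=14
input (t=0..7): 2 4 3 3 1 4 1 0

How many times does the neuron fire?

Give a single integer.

t=0: input=2 -> V=8
t=1: input=4 -> V=0 FIRE
t=2: input=3 -> V=12
t=3: input=3 -> V=0 FIRE
t=4: input=1 -> V=4
t=5: input=4 -> V=0 FIRE
t=6: input=1 -> V=4
t=7: input=0 -> V=2

Answer: 3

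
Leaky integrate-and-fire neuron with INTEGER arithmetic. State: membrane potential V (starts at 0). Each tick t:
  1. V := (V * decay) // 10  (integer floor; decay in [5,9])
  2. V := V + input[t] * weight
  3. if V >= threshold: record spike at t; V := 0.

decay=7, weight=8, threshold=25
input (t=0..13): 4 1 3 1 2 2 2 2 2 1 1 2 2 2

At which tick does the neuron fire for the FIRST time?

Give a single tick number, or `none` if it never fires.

Answer: 0

Derivation:
t=0: input=4 -> V=0 FIRE
t=1: input=1 -> V=8
t=2: input=3 -> V=0 FIRE
t=3: input=1 -> V=8
t=4: input=2 -> V=21
t=5: input=2 -> V=0 FIRE
t=6: input=2 -> V=16
t=7: input=2 -> V=0 FIRE
t=8: input=2 -> V=16
t=9: input=1 -> V=19
t=10: input=1 -> V=21
t=11: input=2 -> V=0 FIRE
t=12: input=2 -> V=16
t=13: input=2 -> V=0 FIRE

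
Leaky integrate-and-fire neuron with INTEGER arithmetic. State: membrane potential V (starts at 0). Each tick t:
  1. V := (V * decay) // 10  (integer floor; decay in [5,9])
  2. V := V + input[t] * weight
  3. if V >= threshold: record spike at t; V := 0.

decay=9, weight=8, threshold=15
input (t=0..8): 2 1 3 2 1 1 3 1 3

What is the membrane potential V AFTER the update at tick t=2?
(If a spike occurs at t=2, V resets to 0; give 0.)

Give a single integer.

t=0: input=2 -> V=0 FIRE
t=1: input=1 -> V=8
t=2: input=3 -> V=0 FIRE
t=3: input=2 -> V=0 FIRE
t=4: input=1 -> V=8
t=5: input=1 -> V=0 FIRE
t=6: input=3 -> V=0 FIRE
t=7: input=1 -> V=8
t=8: input=3 -> V=0 FIRE

Answer: 0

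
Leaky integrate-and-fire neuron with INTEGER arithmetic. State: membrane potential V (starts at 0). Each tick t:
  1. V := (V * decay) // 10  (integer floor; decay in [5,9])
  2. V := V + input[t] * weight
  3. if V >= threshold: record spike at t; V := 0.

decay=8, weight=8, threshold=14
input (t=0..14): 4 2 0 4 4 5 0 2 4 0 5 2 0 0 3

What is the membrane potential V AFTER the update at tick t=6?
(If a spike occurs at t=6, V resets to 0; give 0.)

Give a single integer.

Answer: 0

Derivation:
t=0: input=4 -> V=0 FIRE
t=1: input=2 -> V=0 FIRE
t=2: input=0 -> V=0
t=3: input=4 -> V=0 FIRE
t=4: input=4 -> V=0 FIRE
t=5: input=5 -> V=0 FIRE
t=6: input=0 -> V=0
t=7: input=2 -> V=0 FIRE
t=8: input=4 -> V=0 FIRE
t=9: input=0 -> V=0
t=10: input=5 -> V=0 FIRE
t=11: input=2 -> V=0 FIRE
t=12: input=0 -> V=0
t=13: input=0 -> V=0
t=14: input=3 -> V=0 FIRE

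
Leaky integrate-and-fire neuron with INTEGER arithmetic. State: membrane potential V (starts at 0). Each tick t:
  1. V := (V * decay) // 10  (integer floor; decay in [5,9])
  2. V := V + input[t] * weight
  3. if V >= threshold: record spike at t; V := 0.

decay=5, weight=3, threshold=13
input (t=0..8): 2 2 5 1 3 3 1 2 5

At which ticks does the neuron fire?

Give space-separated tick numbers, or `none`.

t=0: input=2 -> V=6
t=1: input=2 -> V=9
t=2: input=5 -> V=0 FIRE
t=3: input=1 -> V=3
t=4: input=3 -> V=10
t=5: input=3 -> V=0 FIRE
t=6: input=1 -> V=3
t=7: input=2 -> V=7
t=8: input=5 -> V=0 FIRE

Answer: 2 5 8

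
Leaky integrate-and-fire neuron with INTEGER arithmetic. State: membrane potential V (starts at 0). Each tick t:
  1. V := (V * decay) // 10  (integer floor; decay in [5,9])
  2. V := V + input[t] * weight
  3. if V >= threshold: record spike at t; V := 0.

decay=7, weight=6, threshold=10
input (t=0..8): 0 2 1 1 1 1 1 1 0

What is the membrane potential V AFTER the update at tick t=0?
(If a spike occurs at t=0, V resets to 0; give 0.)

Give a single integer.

Answer: 0

Derivation:
t=0: input=0 -> V=0
t=1: input=2 -> V=0 FIRE
t=2: input=1 -> V=6
t=3: input=1 -> V=0 FIRE
t=4: input=1 -> V=6
t=5: input=1 -> V=0 FIRE
t=6: input=1 -> V=6
t=7: input=1 -> V=0 FIRE
t=8: input=0 -> V=0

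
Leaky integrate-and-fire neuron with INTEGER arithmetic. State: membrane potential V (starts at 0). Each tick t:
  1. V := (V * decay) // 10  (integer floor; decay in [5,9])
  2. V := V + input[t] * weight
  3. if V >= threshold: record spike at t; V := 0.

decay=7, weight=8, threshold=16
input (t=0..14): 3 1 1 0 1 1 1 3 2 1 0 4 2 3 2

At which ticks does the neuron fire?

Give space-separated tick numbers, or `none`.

t=0: input=3 -> V=0 FIRE
t=1: input=1 -> V=8
t=2: input=1 -> V=13
t=3: input=0 -> V=9
t=4: input=1 -> V=14
t=5: input=1 -> V=0 FIRE
t=6: input=1 -> V=8
t=7: input=3 -> V=0 FIRE
t=8: input=2 -> V=0 FIRE
t=9: input=1 -> V=8
t=10: input=0 -> V=5
t=11: input=4 -> V=0 FIRE
t=12: input=2 -> V=0 FIRE
t=13: input=3 -> V=0 FIRE
t=14: input=2 -> V=0 FIRE

Answer: 0 5 7 8 11 12 13 14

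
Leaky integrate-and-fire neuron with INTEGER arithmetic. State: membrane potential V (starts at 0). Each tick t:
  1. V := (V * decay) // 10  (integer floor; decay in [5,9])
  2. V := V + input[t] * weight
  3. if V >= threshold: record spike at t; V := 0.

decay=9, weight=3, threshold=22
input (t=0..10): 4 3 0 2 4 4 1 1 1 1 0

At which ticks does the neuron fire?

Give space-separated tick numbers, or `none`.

Answer: 4

Derivation:
t=0: input=4 -> V=12
t=1: input=3 -> V=19
t=2: input=0 -> V=17
t=3: input=2 -> V=21
t=4: input=4 -> V=0 FIRE
t=5: input=4 -> V=12
t=6: input=1 -> V=13
t=7: input=1 -> V=14
t=8: input=1 -> V=15
t=9: input=1 -> V=16
t=10: input=0 -> V=14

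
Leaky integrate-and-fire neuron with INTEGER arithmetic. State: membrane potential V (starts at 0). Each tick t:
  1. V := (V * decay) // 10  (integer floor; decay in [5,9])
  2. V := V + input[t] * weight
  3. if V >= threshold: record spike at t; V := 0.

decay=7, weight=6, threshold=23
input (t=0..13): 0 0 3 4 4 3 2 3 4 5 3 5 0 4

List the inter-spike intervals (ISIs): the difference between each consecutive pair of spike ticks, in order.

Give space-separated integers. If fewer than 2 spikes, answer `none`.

Answer: 1 2 2 1 2 2

Derivation:
t=0: input=0 -> V=0
t=1: input=0 -> V=0
t=2: input=3 -> V=18
t=3: input=4 -> V=0 FIRE
t=4: input=4 -> V=0 FIRE
t=5: input=3 -> V=18
t=6: input=2 -> V=0 FIRE
t=7: input=3 -> V=18
t=8: input=4 -> V=0 FIRE
t=9: input=5 -> V=0 FIRE
t=10: input=3 -> V=18
t=11: input=5 -> V=0 FIRE
t=12: input=0 -> V=0
t=13: input=4 -> V=0 FIRE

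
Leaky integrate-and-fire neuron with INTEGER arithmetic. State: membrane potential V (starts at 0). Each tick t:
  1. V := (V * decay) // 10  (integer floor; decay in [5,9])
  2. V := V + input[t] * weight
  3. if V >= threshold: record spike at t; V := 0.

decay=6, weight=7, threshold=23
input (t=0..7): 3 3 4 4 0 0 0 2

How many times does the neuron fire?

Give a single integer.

Answer: 3

Derivation:
t=0: input=3 -> V=21
t=1: input=3 -> V=0 FIRE
t=2: input=4 -> V=0 FIRE
t=3: input=4 -> V=0 FIRE
t=4: input=0 -> V=0
t=5: input=0 -> V=0
t=6: input=0 -> V=0
t=7: input=2 -> V=14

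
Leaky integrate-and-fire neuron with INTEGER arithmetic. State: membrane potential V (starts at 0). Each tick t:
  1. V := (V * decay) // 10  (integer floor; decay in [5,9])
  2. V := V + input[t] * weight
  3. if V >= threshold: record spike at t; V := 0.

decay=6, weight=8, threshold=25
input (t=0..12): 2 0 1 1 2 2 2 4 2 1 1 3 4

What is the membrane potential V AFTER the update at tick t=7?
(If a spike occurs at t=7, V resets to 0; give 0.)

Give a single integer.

Answer: 0

Derivation:
t=0: input=2 -> V=16
t=1: input=0 -> V=9
t=2: input=1 -> V=13
t=3: input=1 -> V=15
t=4: input=2 -> V=0 FIRE
t=5: input=2 -> V=16
t=6: input=2 -> V=0 FIRE
t=7: input=4 -> V=0 FIRE
t=8: input=2 -> V=16
t=9: input=1 -> V=17
t=10: input=1 -> V=18
t=11: input=3 -> V=0 FIRE
t=12: input=4 -> V=0 FIRE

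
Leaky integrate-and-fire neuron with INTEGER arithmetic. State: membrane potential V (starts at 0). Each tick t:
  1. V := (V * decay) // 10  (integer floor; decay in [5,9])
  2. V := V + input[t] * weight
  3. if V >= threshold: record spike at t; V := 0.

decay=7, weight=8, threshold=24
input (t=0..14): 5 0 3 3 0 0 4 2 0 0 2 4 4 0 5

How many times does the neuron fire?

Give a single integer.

t=0: input=5 -> V=0 FIRE
t=1: input=0 -> V=0
t=2: input=3 -> V=0 FIRE
t=3: input=3 -> V=0 FIRE
t=4: input=0 -> V=0
t=5: input=0 -> V=0
t=6: input=4 -> V=0 FIRE
t=7: input=2 -> V=16
t=8: input=0 -> V=11
t=9: input=0 -> V=7
t=10: input=2 -> V=20
t=11: input=4 -> V=0 FIRE
t=12: input=4 -> V=0 FIRE
t=13: input=0 -> V=0
t=14: input=5 -> V=0 FIRE

Answer: 7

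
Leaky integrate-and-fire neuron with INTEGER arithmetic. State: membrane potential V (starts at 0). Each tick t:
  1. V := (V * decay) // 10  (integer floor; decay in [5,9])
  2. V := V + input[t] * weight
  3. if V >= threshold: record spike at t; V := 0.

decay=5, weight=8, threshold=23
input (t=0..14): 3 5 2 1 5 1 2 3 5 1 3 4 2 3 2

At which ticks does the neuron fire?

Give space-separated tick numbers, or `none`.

Answer: 0 1 4 7 8 10 11 13

Derivation:
t=0: input=3 -> V=0 FIRE
t=1: input=5 -> V=0 FIRE
t=2: input=2 -> V=16
t=3: input=1 -> V=16
t=4: input=5 -> V=0 FIRE
t=5: input=1 -> V=8
t=6: input=2 -> V=20
t=7: input=3 -> V=0 FIRE
t=8: input=5 -> V=0 FIRE
t=9: input=1 -> V=8
t=10: input=3 -> V=0 FIRE
t=11: input=4 -> V=0 FIRE
t=12: input=2 -> V=16
t=13: input=3 -> V=0 FIRE
t=14: input=2 -> V=16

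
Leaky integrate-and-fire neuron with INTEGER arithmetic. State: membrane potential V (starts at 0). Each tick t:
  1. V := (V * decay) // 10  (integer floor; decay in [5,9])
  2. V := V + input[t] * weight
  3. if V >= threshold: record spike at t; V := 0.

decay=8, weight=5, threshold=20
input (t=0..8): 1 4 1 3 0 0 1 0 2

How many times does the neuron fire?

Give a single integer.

t=0: input=1 -> V=5
t=1: input=4 -> V=0 FIRE
t=2: input=1 -> V=5
t=3: input=3 -> V=19
t=4: input=0 -> V=15
t=5: input=0 -> V=12
t=6: input=1 -> V=14
t=7: input=0 -> V=11
t=8: input=2 -> V=18

Answer: 1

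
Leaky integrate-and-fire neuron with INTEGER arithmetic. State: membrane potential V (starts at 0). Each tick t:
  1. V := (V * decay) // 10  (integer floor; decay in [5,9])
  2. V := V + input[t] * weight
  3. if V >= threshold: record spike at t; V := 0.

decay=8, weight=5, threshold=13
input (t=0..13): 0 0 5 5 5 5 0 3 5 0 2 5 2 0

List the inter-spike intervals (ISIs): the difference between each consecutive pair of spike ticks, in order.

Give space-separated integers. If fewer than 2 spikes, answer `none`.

t=0: input=0 -> V=0
t=1: input=0 -> V=0
t=2: input=5 -> V=0 FIRE
t=3: input=5 -> V=0 FIRE
t=4: input=5 -> V=0 FIRE
t=5: input=5 -> V=0 FIRE
t=6: input=0 -> V=0
t=7: input=3 -> V=0 FIRE
t=8: input=5 -> V=0 FIRE
t=9: input=0 -> V=0
t=10: input=2 -> V=10
t=11: input=5 -> V=0 FIRE
t=12: input=2 -> V=10
t=13: input=0 -> V=8

Answer: 1 1 1 2 1 3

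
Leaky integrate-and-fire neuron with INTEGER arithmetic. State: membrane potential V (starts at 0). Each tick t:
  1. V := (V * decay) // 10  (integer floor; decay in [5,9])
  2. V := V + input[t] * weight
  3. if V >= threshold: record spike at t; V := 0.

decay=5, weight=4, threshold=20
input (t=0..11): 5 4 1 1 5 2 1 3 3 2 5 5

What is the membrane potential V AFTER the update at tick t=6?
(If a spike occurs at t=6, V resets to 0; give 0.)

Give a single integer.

Answer: 8

Derivation:
t=0: input=5 -> V=0 FIRE
t=1: input=4 -> V=16
t=2: input=1 -> V=12
t=3: input=1 -> V=10
t=4: input=5 -> V=0 FIRE
t=5: input=2 -> V=8
t=6: input=1 -> V=8
t=7: input=3 -> V=16
t=8: input=3 -> V=0 FIRE
t=9: input=2 -> V=8
t=10: input=5 -> V=0 FIRE
t=11: input=5 -> V=0 FIRE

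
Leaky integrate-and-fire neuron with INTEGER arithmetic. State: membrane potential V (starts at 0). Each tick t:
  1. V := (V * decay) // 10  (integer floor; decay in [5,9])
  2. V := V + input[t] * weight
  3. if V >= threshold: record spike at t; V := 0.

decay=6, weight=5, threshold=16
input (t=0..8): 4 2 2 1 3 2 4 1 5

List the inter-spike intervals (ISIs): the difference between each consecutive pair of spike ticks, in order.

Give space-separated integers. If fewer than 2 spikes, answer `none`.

t=0: input=4 -> V=0 FIRE
t=1: input=2 -> V=10
t=2: input=2 -> V=0 FIRE
t=3: input=1 -> V=5
t=4: input=3 -> V=0 FIRE
t=5: input=2 -> V=10
t=6: input=4 -> V=0 FIRE
t=7: input=1 -> V=5
t=8: input=5 -> V=0 FIRE

Answer: 2 2 2 2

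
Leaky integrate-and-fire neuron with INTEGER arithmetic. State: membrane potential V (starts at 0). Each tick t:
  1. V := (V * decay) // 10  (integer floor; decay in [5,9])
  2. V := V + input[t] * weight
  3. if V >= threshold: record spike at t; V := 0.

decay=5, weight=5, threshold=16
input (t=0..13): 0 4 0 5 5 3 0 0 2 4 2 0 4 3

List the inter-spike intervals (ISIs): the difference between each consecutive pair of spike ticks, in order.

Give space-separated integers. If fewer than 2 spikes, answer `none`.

t=0: input=0 -> V=0
t=1: input=4 -> V=0 FIRE
t=2: input=0 -> V=0
t=3: input=5 -> V=0 FIRE
t=4: input=5 -> V=0 FIRE
t=5: input=3 -> V=15
t=6: input=0 -> V=7
t=7: input=0 -> V=3
t=8: input=2 -> V=11
t=9: input=4 -> V=0 FIRE
t=10: input=2 -> V=10
t=11: input=0 -> V=5
t=12: input=4 -> V=0 FIRE
t=13: input=3 -> V=15

Answer: 2 1 5 3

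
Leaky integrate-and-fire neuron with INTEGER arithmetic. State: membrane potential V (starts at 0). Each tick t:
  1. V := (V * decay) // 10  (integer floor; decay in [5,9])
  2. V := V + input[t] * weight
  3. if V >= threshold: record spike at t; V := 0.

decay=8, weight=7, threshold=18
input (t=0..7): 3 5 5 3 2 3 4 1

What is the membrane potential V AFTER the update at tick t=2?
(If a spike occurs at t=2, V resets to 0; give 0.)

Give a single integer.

t=0: input=3 -> V=0 FIRE
t=1: input=5 -> V=0 FIRE
t=2: input=5 -> V=0 FIRE
t=3: input=3 -> V=0 FIRE
t=4: input=2 -> V=14
t=5: input=3 -> V=0 FIRE
t=6: input=4 -> V=0 FIRE
t=7: input=1 -> V=7

Answer: 0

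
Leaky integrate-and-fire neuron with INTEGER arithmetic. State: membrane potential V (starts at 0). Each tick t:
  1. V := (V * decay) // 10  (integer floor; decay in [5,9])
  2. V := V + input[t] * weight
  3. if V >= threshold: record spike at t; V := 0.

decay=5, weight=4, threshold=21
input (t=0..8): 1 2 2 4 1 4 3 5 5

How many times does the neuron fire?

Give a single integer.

t=0: input=1 -> V=4
t=1: input=2 -> V=10
t=2: input=2 -> V=13
t=3: input=4 -> V=0 FIRE
t=4: input=1 -> V=4
t=5: input=4 -> V=18
t=6: input=3 -> V=0 FIRE
t=7: input=5 -> V=20
t=8: input=5 -> V=0 FIRE

Answer: 3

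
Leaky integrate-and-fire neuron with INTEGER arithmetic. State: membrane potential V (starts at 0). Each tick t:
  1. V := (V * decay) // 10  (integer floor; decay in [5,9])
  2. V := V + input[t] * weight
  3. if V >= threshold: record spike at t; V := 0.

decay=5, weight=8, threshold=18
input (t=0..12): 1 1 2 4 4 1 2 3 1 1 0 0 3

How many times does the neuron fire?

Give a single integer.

t=0: input=1 -> V=8
t=1: input=1 -> V=12
t=2: input=2 -> V=0 FIRE
t=3: input=4 -> V=0 FIRE
t=4: input=4 -> V=0 FIRE
t=5: input=1 -> V=8
t=6: input=2 -> V=0 FIRE
t=7: input=3 -> V=0 FIRE
t=8: input=1 -> V=8
t=9: input=1 -> V=12
t=10: input=0 -> V=6
t=11: input=0 -> V=3
t=12: input=3 -> V=0 FIRE

Answer: 6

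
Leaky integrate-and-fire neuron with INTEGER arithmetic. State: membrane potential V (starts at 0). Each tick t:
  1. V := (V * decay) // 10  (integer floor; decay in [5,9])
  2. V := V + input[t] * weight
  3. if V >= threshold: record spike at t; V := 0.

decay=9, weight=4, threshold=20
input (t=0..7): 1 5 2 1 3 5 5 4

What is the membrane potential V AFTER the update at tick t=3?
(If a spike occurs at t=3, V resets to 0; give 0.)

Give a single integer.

Answer: 11

Derivation:
t=0: input=1 -> V=4
t=1: input=5 -> V=0 FIRE
t=2: input=2 -> V=8
t=3: input=1 -> V=11
t=4: input=3 -> V=0 FIRE
t=5: input=5 -> V=0 FIRE
t=6: input=5 -> V=0 FIRE
t=7: input=4 -> V=16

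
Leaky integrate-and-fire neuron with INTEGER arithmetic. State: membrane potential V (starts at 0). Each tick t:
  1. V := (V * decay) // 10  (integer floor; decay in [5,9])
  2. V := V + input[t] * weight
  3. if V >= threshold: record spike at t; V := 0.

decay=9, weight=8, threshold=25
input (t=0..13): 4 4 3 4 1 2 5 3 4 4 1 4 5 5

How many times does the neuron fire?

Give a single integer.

t=0: input=4 -> V=0 FIRE
t=1: input=4 -> V=0 FIRE
t=2: input=3 -> V=24
t=3: input=4 -> V=0 FIRE
t=4: input=1 -> V=8
t=5: input=2 -> V=23
t=6: input=5 -> V=0 FIRE
t=7: input=3 -> V=24
t=8: input=4 -> V=0 FIRE
t=9: input=4 -> V=0 FIRE
t=10: input=1 -> V=8
t=11: input=4 -> V=0 FIRE
t=12: input=5 -> V=0 FIRE
t=13: input=5 -> V=0 FIRE

Answer: 9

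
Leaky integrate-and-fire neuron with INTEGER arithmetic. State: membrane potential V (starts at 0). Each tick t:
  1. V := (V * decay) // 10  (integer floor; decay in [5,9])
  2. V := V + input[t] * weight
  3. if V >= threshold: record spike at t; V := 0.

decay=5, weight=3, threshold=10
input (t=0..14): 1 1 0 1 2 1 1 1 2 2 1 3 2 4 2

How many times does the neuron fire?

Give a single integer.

t=0: input=1 -> V=3
t=1: input=1 -> V=4
t=2: input=0 -> V=2
t=3: input=1 -> V=4
t=4: input=2 -> V=8
t=5: input=1 -> V=7
t=6: input=1 -> V=6
t=7: input=1 -> V=6
t=8: input=2 -> V=9
t=9: input=2 -> V=0 FIRE
t=10: input=1 -> V=3
t=11: input=3 -> V=0 FIRE
t=12: input=2 -> V=6
t=13: input=4 -> V=0 FIRE
t=14: input=2 -> V=6

Answer: 3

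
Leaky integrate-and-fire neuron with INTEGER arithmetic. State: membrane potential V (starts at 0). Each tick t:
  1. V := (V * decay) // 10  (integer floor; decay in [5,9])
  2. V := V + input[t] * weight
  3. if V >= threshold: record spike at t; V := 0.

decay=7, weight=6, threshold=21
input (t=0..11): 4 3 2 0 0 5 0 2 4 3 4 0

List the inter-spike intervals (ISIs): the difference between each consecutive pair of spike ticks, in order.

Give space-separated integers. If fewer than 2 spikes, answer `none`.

t=0: input=4 -> V=0 FIRE
t=1: input=3 -> V=18
t=2: input=2 -> V=0 FIRE
t=3: input=0 -> V=0
t=4: input=0 -> V=0
t=5: input=5 -> V=0 FIRE
t=6: input=0 -> V=0
t=7: input=2 -> V=12
t=8: input=4 -> V=0 FIRE
t=9: input=3 -> V=18
t=10: input=4 -> V=0 FIRE
t=11: input=0 -> V=0

Answer: 2 3 3 2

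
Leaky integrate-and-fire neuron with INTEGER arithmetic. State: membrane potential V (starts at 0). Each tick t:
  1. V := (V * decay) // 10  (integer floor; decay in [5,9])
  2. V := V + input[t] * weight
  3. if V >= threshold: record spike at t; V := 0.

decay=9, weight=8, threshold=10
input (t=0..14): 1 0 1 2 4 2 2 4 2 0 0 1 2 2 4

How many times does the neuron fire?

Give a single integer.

Answer: 10

Derivation:
t=0: input=1 -> V=8
t=1: input=0 -> V=7
t=2: input=1 -> V=0 FIRE
t=3: input=2 -> V=0 FIRE
t=4: input=4 -> V=0 FIRE
t=5: input=2 -> V=0 FIRE
t=6: input=2 -> V=0 FIRE
t=7: input=4 -> V=0 FIRE
t=8: input=2 -> V=0 FIRE
t=9: input=0 -> V=0
t=10: input=0 -> V=0
t=11: input=1 -> V=8
t=12: input=2 -> V=0 FIRE
t=13: input=2 -> V=0 FIRE
t=14: input=4 -> V=0 FIRE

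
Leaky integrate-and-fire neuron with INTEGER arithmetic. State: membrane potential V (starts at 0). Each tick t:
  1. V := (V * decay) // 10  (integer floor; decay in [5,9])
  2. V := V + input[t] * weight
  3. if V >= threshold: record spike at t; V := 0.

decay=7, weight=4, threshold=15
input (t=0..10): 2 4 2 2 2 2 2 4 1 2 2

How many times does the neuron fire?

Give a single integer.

t=0: input=2 -> V=8
t=1: input=4 -> V=0 FIRE
t=2: input=2 -> V=8
t=3: input=2 -> V=13
t=4: input=2 -> V=0 FIRE
t=5: input=2 -> V=8
t=6: input=2 -> V=13
t=7: input=4 -> V=0 FIRE
t=8: input=1 -> V=4
t=9: input=2 -> V=10
t=10: input=2 -> V=0 FIRE

Answer: 4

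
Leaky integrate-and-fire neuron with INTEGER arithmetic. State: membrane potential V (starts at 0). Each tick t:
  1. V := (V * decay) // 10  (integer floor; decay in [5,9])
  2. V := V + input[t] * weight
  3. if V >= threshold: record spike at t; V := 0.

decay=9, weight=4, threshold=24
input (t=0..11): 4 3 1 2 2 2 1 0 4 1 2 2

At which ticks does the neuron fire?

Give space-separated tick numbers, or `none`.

t=0: input=4 -> V=16
t=1: input=3 -> V=0 FIRE
t=2: input=1 -> V=4
t=3: input=2 -> V=11
t=4: input=2 -> V=17
t=5: input=2 -> V=23
t=6: input=1 -> V=0 FIRE
t=7: input=0 -> V=0
t=8: input=4 -> V=16
t=9: input=1 -> V=18
t=10: input=2 -> V=0 FIRE
t=11: input=2 -> V=8

Answer: 1 6 10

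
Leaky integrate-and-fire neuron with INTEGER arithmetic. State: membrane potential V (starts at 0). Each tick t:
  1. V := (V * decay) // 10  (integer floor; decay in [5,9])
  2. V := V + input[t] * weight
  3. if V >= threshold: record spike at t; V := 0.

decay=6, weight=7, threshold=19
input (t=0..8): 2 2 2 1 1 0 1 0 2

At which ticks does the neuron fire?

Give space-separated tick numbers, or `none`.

t=0: input=2 -> V=14
t=1: input=2 -> V=0 FIRE
t=2: input=2 -> V=14
t=3: input=1 -> V=15
t=4: input=1 -> V=16
t=5: input=0 -> V=9
t=6: input=1 -> V=12
t=7: input=0 -> V=7
t=8: input=2 -> V=18

Answer: 1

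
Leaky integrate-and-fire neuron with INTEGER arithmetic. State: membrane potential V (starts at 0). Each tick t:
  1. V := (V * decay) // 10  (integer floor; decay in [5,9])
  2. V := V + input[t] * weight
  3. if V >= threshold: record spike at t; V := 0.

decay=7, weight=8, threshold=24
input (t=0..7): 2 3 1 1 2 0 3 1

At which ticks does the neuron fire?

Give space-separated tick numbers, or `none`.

Answer: 1 4 6

Derivation:
t=0: input=2 -> V=16
t=1: input=3 -> V=0 FIRE
t=2: input=1 -> V=8
t=3: input=1 -> V=13
t=4: input=2 -> V=0 FIRE
t=5: input=0 -> V=0
t=6: input=3 -> V=0 FIRE
t=7: input=1 -> V=8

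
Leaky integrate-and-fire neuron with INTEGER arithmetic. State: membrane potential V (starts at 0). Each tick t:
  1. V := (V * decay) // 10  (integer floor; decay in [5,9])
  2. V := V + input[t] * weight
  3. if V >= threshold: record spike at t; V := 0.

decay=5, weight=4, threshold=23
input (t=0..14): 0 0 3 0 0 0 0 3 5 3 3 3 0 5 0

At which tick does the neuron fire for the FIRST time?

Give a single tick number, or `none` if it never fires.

t=0: input=0 -> V=0
t=1: input=0 -> V=0
t=2: input=3 -> V=12
t=3: input=0 -> V=6
t=4: input=0 -> V=3
t=5: input=0 -> V=1
t=6: input=0 -> V=0
t=7: input=3 -> V=12
t=8: input=5 -> V=0 FIRE
t=9: input=3 -> V=12
t=10: input=3 -> V=18
t=11: input=3 -> V=21
t=12: input=0 -> V=10
t=13: input=5 -> V=0 FIRE
t=14: input=0 -> V=0

Answer: 8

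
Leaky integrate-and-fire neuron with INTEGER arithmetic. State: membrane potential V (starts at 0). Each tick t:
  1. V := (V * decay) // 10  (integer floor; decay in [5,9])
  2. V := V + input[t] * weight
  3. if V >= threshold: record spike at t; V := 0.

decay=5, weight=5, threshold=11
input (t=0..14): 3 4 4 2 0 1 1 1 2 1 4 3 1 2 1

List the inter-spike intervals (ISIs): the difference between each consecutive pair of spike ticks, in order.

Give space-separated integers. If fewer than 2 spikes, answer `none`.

t=0: input=3 -> V=0 FIRE
t=1: input=4 -> V=0 FIRE
t=2: input=4 -> V=0 FIRE
t=3: input=2 -> V=10
t=4: input=0 -> V=5
t=5: input=1 -> V=7
t=6: input=1 -> V=8
t=7: input=1 -> V=9
t=8: input=2 -> V=0 FIRE
t=9: input=1 -> V=5
t=10: input=4 -> V=0 FIRE
t=11: input=3 -> V=0 FIRE
t=12: input=1 -> V=5
t=13: input=2 -> V=0 FIRE
t=14: input=1 -> V=5

Answer: 1 1 6 2 1 2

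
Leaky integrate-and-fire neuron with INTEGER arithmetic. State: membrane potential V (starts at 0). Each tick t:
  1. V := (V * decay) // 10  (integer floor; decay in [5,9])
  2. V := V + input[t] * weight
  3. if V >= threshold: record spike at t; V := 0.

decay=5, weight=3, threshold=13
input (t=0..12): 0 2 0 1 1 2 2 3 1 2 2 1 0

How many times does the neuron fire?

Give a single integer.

Answer: 1

Derivation:
t=0: input=0 -> V=0
t=1: input=2 -> V=6
t=2: input=0 -> V=3
t=3: input=1 -> V=4
t=4: input=1 -> V=5
t=5: input=2 -> V=8
t=6: input=2 -> V=10
t=7: input=3 -> V=0 FIRE
t=8: input=1 -> V=3
t=9: input=2 -> V=7
t=10: input=2 -> V=9
t=11: input=1 -> V=7
t=12: input=0 -> V=3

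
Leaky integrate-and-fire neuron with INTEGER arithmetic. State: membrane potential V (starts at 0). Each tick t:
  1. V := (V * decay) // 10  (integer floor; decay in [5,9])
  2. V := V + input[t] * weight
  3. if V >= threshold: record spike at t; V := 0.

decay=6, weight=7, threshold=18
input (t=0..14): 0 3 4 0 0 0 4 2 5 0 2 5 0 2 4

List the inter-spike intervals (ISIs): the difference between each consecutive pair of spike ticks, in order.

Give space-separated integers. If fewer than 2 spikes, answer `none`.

t=0: input=0 -> V=0
t=1: input=3 -> V=0 FIRE
t=2: input=4 -> V=0 FIRE
t=3: input=0 -> V=0
t=4: input=0 -> V=0
t=5: input=0 -> V=0
t=6: input=4 -> V=0 FIRE
t=7: input=2 -> V=14
t=8: input=5 -> V=0 FIRE
t=9: input=0 -> V=0
t=10: input=2 -> V=14
t=11: input=5 -> V=0 FIRE
t=12: input=0 -> V=0
t=13: input=2 -> V=14
t=14: input=4 -> V=0 FIRE

Answer: 1 4 2 3 3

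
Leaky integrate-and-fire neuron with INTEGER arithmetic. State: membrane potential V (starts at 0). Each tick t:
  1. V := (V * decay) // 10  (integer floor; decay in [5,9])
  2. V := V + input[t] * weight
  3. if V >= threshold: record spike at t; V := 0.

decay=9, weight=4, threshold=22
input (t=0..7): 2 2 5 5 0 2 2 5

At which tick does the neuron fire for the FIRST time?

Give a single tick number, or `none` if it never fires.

t=0: input=2 -> V=8
t=1: input=2 -> V=15
t=2: input=5 -> V=0 FIRE
t=3: input=5 -> V=20
t=4: input=0 -> V=18
t=5: input=2 -> V=0 FIRE
t=6: input=2 -> V=8
t=7: input=5 -> V=0 FIRE

Answer: 2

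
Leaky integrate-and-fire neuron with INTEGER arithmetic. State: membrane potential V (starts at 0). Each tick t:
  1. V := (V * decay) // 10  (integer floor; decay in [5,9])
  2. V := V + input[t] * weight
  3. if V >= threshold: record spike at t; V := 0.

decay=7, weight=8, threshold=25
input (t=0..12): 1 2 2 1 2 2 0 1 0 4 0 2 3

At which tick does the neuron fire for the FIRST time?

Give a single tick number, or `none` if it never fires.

t=0: input=1 -> V=8
t=1: input=2 -> V=21
t=2: input=2 -> V=0 FIRE
t=3: input=1 -> V=8
t=4: input=2 -> V=21
t=5: input=2 -> V=0 FIRE
t=6: input=0 -> V=0
t=7: input=1 -> V=8
t=8: input=0 -> V=5
t=9: input=4 -> V=0 FIRE
t=10: input=0 -> V=0
t=11: input=2 -> V=16
t=12: input=3 -> V=0 FIRE

Answer: 2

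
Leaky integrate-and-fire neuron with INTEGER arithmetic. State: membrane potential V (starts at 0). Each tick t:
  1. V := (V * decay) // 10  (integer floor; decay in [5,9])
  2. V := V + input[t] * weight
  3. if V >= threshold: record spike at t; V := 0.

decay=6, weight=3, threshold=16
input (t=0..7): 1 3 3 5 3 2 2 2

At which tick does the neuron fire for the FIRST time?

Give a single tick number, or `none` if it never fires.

t=0: input=1 -> V=3
t=1: input=3 -> V=10
t=2: input=3 -> V=15
t=3: input=5 -> V=0 FIRE
t=4: input=3 -> V=9
t=5: input=2 -> V=11
t=6: input=2 -> V=12
t=7: input=2 -> V=13

Answer: 3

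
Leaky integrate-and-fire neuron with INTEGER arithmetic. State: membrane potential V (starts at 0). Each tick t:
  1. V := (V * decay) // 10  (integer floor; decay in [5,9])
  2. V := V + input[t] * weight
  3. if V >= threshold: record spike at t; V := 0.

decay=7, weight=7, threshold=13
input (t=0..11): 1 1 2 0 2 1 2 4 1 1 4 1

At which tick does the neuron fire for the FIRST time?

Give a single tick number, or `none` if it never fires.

t=0: input=1 -> V=7
t=1: input=1 -> V=11
t=2: input=2 -> V=0 FIRE
t=3: input=0 -> V=0
t=4: input=2 -> V=0 FIRE
t=5: input=1 -> V=7
t=6: input=2 -> V=0 FIRE
t=7: input=4 -> V=0 FIRE
t=8: input=1 -> V=7
t=9: input=1 -> V=11
t=10: input=4 -> V=0 FIRE
t=11: input=1 -> V=7

Answer: 2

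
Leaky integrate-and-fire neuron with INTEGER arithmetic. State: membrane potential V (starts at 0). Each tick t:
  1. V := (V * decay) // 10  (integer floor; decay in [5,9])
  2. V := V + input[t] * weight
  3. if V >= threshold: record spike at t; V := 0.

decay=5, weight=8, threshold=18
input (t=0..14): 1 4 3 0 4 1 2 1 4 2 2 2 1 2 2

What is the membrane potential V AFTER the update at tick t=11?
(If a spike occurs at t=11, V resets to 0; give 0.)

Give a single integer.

t=0: input=1 -> V=8
t=1: input=4 -> V=0 FIRE
t=2: input=3 -> V=0 FIRE
t=3: input=0 -> V=0
t=4: input=4 -> V=0 FIRE
t=5: input=1 -> V=8
t=6: input=2 -> V=0 FIRE
t=7: input=1 -> V=8
t=8: input=4 -> V=0 FIRE
t=9: input=2 -> V=16
t=10: input=2 -> V=0 FIRE
t=11: input=2 -> V=16
t=12: input=1 -> V=16
t=13: input=2 -> V=0 FIRE
t=14: input=2 -> V=16

Answer: 16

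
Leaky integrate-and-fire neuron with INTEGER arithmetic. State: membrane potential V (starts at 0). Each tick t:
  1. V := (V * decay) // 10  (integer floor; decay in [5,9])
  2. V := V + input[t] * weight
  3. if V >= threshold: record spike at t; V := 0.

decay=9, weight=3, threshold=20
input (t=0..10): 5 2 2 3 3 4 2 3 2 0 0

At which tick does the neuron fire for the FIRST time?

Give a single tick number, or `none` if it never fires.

Answer: 2

Derivation:
t=0: input=5 -> V=15
t=1: input=2 -> V=19
t=2: input=2 -> V=0 FIRE
t=3: input=3 -> V=9
t=4: input=3 -> V=17
t=5: input=4 -> V=0 FIRE
t=6: input=2 -> V=6
t=7: input=3 -> V=14
t=8: input=2 -> V=18
t=9: input=0 -> V=16
t=10: input=0 -> V=14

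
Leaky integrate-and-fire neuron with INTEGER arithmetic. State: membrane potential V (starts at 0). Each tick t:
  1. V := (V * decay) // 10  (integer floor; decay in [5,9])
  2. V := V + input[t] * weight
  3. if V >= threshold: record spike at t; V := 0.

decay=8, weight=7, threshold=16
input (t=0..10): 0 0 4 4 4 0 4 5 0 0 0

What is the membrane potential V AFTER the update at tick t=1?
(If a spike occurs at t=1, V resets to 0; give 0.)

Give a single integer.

Answer: 0

Derivation:
t=0: input=0 -> V=0
t=1: input=0 -> V=0
t=2: input=4 -> V=0 FIRE
t=3: input=4 -> V=0 FIRE
t=4: input=4 -> V=0 FIRE
t=5: input=0 -> V=0
t=6: input=4 -> V=0 FIRE
t=7: input=5 -> V=0 FIRE
t=8: input=0 -> V=0
t=9: input=0 -> V=0
t=10: input=0 -> V=0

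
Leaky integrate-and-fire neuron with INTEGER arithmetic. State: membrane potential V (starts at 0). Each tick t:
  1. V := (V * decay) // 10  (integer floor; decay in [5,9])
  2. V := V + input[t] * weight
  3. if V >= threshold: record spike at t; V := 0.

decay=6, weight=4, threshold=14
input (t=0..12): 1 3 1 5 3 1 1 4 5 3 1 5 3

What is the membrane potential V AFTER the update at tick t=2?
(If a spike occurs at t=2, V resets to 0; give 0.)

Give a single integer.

t=0: input=1 -> V=4
t=1: input=3 -> V=0 FIRE
t=2: input=1 -> V=4
t=3: input=5 -> V=0 FIRE
t=4: input=3 -> V=12
t=5: input=1 -> V=11
t=6: input=1 -> V=10
t=7: input=4 -> V=0 FIRE
t=8: input=5 -> V=0 FIRE
t=9: input=3 -> V=12
t=10: input=1 -> V=11
t=11: input=5 -> V=0 FIRE
t=12: input=3 -> V=12

Answer: 4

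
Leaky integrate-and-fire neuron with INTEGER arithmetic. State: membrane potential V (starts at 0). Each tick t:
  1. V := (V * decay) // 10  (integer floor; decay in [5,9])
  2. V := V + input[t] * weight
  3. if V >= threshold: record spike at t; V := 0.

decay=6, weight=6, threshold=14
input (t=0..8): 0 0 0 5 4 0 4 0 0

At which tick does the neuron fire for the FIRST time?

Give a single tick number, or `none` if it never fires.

Answer: 3

Derivation:
t=0: input=0 -> V=0
t=1: input=0 -> V=0
t=2: input=0 -> V=0
t=3: input=5 -> V=0 FIRE
t=4: input=4 -> V=0 FIRE
t=5: input=0 -> V=0
t=6: input=4 -> V=0 FIRE
t=7: input=0 -> V=0
t=8: input=0 -> V=0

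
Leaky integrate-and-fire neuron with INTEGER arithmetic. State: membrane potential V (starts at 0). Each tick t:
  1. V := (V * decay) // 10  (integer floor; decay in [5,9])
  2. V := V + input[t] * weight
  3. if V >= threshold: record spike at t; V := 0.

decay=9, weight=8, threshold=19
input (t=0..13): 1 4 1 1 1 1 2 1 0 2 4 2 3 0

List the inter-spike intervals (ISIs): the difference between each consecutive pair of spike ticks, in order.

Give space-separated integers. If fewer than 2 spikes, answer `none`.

t=0: input=1 -> V=8
t=1: input=4 -> V=0 FIRE
t=2: input=1 -> V=8
t=3: input=1 -> V=15
t=4: input=1 -> V=0 FIRE
t=5: input=1 -> V=8
t=6: input=2 -> V=0 FIRE
t=7: input=1 -> V=8
t=8: input=0 -> V=7
t=9: input=2 -> V=0 FIRE
t=10: input=4 -> V=0 FIRE
t=11: input=2 -> V=16
t=12: input=3 -> V=0 FIRE
t=13: input=0 -> V=0

Answer: 3 2 3 1 2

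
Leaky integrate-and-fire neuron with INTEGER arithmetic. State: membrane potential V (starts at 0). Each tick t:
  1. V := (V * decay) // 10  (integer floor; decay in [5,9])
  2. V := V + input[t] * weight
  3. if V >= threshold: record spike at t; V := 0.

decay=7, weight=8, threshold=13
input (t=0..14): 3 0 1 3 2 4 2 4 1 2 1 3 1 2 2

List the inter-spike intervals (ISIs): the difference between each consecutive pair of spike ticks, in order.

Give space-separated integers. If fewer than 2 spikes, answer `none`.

t=0: input=3 -> V=0 FIRE
t=1: input=0 -> V=0
t=2: input=1 -> V=8
t=3: input=3 -> V=0 FIRE
t=4: input=2 -> V=0 FIRE
t=5: input=4 -> V=0 FIRE
t=6: input=2 -> V=0 FIRE
t=7: input=4 -> V=0 FIRE
t=8: input=1 -> V=8
t=9: input=2 -> V=0 FIRE
t=10: input=1 -> V=8
t=11: input=3 -> V=0 FIRE
t=12: input=1 -> V=8
t=13: input=2 -> V=0 FIRE
t=14: input=2 -> V=0 FIRE

Answer: 3 1 1 1 1 2 2 2 1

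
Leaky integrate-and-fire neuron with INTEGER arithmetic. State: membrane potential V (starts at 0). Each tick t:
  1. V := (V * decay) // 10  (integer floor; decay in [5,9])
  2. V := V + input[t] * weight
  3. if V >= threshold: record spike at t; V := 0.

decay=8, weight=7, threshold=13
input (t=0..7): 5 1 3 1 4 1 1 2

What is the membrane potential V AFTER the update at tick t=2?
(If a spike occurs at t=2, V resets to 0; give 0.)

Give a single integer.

t=0: input=5 -> V=0 FIRE
t=1: input=1 -> V=7
t=2: input=3 -> V=0 FIRE
t=3: input=1 -> V=7
t=4: input=4 -> V=0 FIRE
t=5: input=1 -> V=7
t=6: input=1 -> V=12
t=7: input=2 -> V=0 FIRE

Answer: 0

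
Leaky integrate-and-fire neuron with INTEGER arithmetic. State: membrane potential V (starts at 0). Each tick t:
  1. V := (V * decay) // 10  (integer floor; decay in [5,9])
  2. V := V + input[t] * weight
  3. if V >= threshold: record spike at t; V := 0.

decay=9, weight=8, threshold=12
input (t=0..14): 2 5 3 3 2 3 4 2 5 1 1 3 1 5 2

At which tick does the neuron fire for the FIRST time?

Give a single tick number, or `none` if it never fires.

Answer: 0

Derivation:
t=0: input=2 -> V=0 FIRE
t=1: input=5 -> V=0 FIRE
t=2: input=3 -> V=0 FIRE
t=3: input=3 -> V=0 FIRE
t=4: input=2 -> V=0 FIRE
t=5: input=3 -> V=0 FIRE
t=6: input=4 -> V=0 FIRE
t=7: input=2 -> V=0 FIRE
t=8: input=5 -> V=0 FIRE
t=9: input=1 -> V=8
t=10: input=1 -> V=0 FIRE
t=11: input=3 -> V=0 FIRE
t=12: input=1 -> V=8
t=13: input=5 -> V=0 FIRE
t=14: input=2 -> V=0 FIRE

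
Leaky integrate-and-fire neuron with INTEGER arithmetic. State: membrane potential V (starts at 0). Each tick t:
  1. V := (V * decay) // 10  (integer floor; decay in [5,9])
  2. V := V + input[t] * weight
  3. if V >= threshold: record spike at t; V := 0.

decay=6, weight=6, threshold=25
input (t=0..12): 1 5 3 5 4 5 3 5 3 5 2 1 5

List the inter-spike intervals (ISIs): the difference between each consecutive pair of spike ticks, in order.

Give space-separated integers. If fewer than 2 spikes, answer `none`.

Answer: 2 2 2 2 3

Derivation:
t=0: input=1 -> V=6
t=1: input=5 -> V=0 FIRE
t=2: input=3 -> V=18
t=3: input=5 -> V=0 FIRE
t=4: input=4 -> V=24
t=5: input=5 -> V=0 FIRE
t=6: input=3 -> V=18
t=7: input=5 -> V=0 FIRE
t=8: input=3 -> V=18
t=9: input=5 -> V=0 FIRE
t=10: input=2 -> V=12
t=11: input=1 -> V=13
t=12: input=5 -> V=0 FIRE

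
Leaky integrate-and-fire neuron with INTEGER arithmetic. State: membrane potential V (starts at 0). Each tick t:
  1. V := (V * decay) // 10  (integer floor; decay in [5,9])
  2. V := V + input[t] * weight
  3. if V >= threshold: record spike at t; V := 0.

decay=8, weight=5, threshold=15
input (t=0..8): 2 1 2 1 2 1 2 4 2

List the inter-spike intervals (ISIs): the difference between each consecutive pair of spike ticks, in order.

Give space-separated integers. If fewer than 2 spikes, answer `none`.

t=0: input=2 -> V=10
t=1: input=1 -> V=13
t=2: input=2 -> V=0 FIRE
t=3: input=1 -> V=5
t=4: input=2 -> V=14
t=5: input=1 -> V=0 FIRE
t=6: input=2 -> V=10
t=7: input=4 -> V=0 FIRE
t=8: input=2 -> V=10

Answer: 3 2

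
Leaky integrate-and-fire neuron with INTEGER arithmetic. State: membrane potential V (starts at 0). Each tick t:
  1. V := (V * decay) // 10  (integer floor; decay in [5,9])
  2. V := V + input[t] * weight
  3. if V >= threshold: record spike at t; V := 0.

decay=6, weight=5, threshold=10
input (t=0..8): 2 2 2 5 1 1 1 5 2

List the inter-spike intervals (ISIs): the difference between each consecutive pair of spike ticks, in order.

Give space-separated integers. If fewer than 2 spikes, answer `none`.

Answer: 1 1 1 4 1

Derivation:
t=0: input=2 -> V=0 FIRE
t=1: input=2 -> V=0 FIRE
t=2: input=2 -> V=0 FIRE
t=3: input=5 -> V=0 FIRE
t=4: input=1 -> V=5
t=5: input=1 -> V=8
t=6: input=1 -> V=9
t=7: input=5 -> V=0 FIRE
t=8: input=2 -> V=0 FIRE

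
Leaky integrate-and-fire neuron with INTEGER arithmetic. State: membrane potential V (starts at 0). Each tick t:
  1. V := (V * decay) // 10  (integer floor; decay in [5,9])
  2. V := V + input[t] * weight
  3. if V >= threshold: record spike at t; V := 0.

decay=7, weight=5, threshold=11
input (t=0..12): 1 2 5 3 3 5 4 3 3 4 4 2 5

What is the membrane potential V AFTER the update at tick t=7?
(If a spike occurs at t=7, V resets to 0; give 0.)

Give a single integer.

t=0: input=1 -> V=5
t=1: input=2 -> V=0 FIRE
t=2: input=5 -> V=0 FIRE
t=3: input=3 -> V=0 FIRE
t=4: input=3 -> V=0 FIRE
t=5: input=5 -> V=0 FIRE
t=6: input=4 -> V=0 FIRE
t=7: input=3 -> V=0 FIRE
t=8: input=3 -> V=0 FIRE
t=9: input=4 -> V=0 FIRE
t=10: input=4 -> V=0 FIRE
t=11: input=2 -> V=10
t=12: input=5 -> V=0 FIRE

Answer: 0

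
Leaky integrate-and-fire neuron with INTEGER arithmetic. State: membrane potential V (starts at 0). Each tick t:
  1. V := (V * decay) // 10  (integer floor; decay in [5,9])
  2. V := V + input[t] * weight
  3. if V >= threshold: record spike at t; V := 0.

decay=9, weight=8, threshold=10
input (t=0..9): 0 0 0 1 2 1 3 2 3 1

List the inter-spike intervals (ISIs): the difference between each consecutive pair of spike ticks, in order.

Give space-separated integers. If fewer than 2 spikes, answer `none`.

Answer: 2 1 1

Derivation:
t=0: input=0 -> V=0
t=1: input=0 -> V=0
t=2: input=0 -> V=0
t=3: input=1 -> V=8
t=4: input=2 -> V=0 FIRE
t=5: input=1 -> V=8
t=6: input=3 -> V=0 FIRE
t=7: input=2 -> V=0 FIRE
t=8: input=3 -> V=0 FIRE
t=9: input=1 -> V=8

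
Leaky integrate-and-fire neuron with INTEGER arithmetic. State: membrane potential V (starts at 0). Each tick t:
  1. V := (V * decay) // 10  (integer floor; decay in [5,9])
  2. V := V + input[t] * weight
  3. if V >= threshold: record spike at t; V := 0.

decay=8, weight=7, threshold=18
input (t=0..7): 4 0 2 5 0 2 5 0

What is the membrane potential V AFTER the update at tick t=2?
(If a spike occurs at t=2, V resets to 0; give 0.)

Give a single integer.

Answer: 14

Derivation:
t=0: input=4 -> V=0 FIRE
t=1: input=0 -> V=0
t=2: input=2 -> V=14
t=3: input=5 -> V=0 FIRE
t=4: input=0 -> V=0
t=5: input=2 -> V=14
t=6: input=5 -> V=0 FIRE
t=7: input=0 -> V=0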